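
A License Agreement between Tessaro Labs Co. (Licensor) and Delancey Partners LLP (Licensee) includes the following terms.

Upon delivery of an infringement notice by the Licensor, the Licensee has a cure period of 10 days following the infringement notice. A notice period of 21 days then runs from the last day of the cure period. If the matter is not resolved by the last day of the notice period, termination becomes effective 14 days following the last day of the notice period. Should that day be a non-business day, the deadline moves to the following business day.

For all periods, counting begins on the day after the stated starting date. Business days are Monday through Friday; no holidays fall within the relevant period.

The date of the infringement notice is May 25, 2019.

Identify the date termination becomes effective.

July 9, 2019

The last day of the cure period: May 25, 2019 + 10 days = June 4, 2019.
The last day of the notice period: 21 calendar days after June 4, 2019 is June 25, 2019.
Adding 14 calendar days to June 25, 2019 gives July 9, 2019, which is the date termination becomes effective. July 9, 2019 is a Tuesday, so no roll-forward applies.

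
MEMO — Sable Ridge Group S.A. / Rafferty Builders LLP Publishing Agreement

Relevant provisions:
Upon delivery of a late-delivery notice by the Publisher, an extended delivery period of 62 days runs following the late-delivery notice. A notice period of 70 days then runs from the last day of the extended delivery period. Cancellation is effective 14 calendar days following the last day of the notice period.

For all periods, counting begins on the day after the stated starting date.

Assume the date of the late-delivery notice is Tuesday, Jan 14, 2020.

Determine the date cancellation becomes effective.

Jun 8, 2020

Adding 62 calendar days to Jan 14, 2020 gives Mar 16, 2020, which is the last day of the extended delivery period.
The last day of the notice period: Mar 16, 2020 + 70 days = May 25, 2020.
Adding 14 calendar days to May 25, 2020 gives Jun 8, 2020, which is the date cancellation becomes effective.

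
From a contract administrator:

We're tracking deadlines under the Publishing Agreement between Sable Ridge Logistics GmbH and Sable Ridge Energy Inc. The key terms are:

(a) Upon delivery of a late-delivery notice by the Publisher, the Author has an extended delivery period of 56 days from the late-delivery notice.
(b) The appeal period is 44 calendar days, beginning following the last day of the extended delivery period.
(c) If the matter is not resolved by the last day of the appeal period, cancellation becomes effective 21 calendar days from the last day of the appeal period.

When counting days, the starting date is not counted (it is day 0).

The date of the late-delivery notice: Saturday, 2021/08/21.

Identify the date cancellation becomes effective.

2021/12/20

The last day of the extended delivery period: 56 calendar days after 2021/08/21 is 2021/10/16.
The last day of the appeal period: 44 calendar days after 2021/10/16 is 2021/11/29.
The date cancellation becomes effective: 2021/11/29 + 21 days = 2021/12/20.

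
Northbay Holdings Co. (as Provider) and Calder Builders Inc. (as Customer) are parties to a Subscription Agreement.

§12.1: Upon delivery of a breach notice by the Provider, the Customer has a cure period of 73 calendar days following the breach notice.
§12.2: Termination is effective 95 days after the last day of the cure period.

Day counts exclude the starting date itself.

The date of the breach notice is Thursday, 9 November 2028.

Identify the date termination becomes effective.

The last day of the cure period: 9 November 2028 + 73 days = 21 January 2029.
The date termination becomes effective: 95 calendar days after 21 January 2029 is 26 April 2029.

26 April 2029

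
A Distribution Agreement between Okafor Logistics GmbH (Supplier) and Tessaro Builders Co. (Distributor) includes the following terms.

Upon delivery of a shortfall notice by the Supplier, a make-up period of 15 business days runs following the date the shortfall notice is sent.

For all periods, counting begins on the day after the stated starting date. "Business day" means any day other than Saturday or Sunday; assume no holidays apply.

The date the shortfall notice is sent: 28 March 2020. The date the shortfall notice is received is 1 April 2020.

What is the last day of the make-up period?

The last day of the make-up period: counting 15 business days from Saturday, 28 March 2020 (Mar 30, Mar 31, Apr 1, Apr 2, …, Apr 15, Apr 16, Apr 17, skipping weekends) reaches Friday, 17 April 2020.

17 April 2020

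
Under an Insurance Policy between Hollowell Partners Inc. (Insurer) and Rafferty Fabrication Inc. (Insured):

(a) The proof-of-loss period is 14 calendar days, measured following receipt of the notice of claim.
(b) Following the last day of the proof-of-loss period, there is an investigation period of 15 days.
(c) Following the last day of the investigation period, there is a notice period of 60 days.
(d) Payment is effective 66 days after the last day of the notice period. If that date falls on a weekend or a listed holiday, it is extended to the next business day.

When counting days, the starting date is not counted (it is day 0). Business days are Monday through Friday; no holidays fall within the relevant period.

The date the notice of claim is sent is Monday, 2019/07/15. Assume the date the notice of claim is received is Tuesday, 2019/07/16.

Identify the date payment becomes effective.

The last day of the proof-of-loss period: 14 calendar days after 2019/07/16 is 2019/07/30.
The last day of the investigation period: 2019/07/30 + 15 days = 2019/08/14.
The last day of the notice period: 60 calendar days after 2019/08/14 is 2019/10/13.
The date payment becomes effective: 66 calendar days after 2019/10/13 is 2019/12/18. 2019/12/18 is a Wednesday, so no roll-forward applies.

2019/12/18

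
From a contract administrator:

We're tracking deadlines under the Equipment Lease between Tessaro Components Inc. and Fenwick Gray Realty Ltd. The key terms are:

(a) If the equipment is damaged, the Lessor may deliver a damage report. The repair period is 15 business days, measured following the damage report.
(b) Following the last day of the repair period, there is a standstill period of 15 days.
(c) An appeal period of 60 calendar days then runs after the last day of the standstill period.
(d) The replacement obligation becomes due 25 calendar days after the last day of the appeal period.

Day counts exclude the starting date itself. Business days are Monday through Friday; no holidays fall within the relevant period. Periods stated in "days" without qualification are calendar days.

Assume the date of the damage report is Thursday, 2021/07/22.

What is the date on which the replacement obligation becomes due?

2021/11/20

From Thursday, 2021/07/22, 15 business days (Jul 23, Jul 26, Jul 27, Jul 28, …, Aug 10, Aug 11, Aug 12, skipping weekends) brings us to Thursday, 2021/08/12, which is the last day of the repair period.
The last day of the standstill period: 2021/08/12 + 15 days = 2021/08/27.
Adding 60 calendar days to 2021/08/27 gives 2021/10/26, which is the last day of the appeal period.
The date on which the replacement obligation becomes due: 2021/10/26 + 25 days = 2021/11/20.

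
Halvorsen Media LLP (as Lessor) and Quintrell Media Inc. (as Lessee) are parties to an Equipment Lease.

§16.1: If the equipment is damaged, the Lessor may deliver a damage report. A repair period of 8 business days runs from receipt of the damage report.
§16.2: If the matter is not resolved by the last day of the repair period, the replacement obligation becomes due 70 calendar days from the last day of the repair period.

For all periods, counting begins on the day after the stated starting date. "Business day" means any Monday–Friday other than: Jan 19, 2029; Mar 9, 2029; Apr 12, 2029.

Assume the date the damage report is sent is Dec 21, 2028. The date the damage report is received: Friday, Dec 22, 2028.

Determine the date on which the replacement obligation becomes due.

Mar 14, 2029

The last day of the repair period: counting 8 business days from Friday, Dec 22, 2028 (Dec 25, Dec 26, Dec 27, Dec 28, Dec 29, Jan 1, Jan 2, Jan 3, skipping weekends) reaches Wednesday, Jan 3, 2029.
Adding 70 calendar days to Jan 3, 2029 gives Mar 14, 2029, which is the date on which the replacement obligation becomes due.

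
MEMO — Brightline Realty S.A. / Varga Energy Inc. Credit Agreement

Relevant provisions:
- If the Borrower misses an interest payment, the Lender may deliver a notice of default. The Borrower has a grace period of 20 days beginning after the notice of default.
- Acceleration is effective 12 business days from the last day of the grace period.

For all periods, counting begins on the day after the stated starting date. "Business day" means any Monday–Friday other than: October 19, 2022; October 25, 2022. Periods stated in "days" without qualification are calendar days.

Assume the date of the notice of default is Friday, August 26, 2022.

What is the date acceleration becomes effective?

The last day of the grace period: 20 calendar days after August 26, 2022 is September 15, 2022.
The date acceleration becomes effective: 12 business days after Thursday, September 15, 2022, skipping weekends — Sep 16, Sep 19, Sep 20, Sep 21, …, Sep 29, Sep 30, Oct 3 — lands on Monday, October 3, 2022.

October 3, 2022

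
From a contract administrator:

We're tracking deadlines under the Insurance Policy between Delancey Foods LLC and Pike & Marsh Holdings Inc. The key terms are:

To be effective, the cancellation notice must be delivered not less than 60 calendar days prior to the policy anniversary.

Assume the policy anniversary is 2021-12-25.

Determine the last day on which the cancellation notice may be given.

2021-10-26

2021-12-25 minus 60 days is 2021-10-26.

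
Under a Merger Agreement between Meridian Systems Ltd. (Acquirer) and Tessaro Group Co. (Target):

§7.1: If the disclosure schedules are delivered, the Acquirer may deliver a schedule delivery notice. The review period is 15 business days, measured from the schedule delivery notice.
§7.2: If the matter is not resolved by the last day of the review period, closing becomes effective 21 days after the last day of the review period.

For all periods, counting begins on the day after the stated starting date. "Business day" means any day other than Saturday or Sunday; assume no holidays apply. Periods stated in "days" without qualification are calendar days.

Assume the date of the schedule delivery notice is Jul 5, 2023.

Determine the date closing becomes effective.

Aug 16, 2023

The last day of the review period: 15 business days after Wednesday, Jul 5, 2023, skipping weekends — Jul 6, Jul 7, Jul 10, Jul 11, …, Jul 24, Jul 25, Jul 26 — lands on Wednesday, Jul 26, 2023.
Adding 21 calendar days to Jul 26, 2023 gives Aug 16, 2023, which is the date closing becomes effective.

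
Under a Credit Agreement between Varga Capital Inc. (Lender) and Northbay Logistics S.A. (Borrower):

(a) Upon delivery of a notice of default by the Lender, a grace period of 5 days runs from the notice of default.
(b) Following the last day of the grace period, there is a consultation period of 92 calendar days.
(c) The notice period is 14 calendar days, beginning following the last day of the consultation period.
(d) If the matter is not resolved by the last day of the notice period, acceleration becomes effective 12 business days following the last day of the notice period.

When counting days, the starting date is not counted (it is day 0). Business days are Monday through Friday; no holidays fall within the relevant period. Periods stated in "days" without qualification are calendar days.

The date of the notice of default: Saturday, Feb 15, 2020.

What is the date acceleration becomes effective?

Jun 23, 2020

The last day of the grace period: 5 calendar days after Feb 15, 2020 is Feb 20, 2020.
The last day of the consultation period: Feb 20, 2020 + 92 days = May 22, 2020.
The last day of the notice period: 14 calendar days after May 22, 2020 is Jun 5, 2020.
The date acceleration becomes effective: counting 12 business days from Friday, Jun 5, 2020 (Jun 8, Jun 9, Jun 10, Jun 11, …, Jun 19, Jun 22, Jun 23, skipping weekends) reaches Tuesday, Jun 23, 2020.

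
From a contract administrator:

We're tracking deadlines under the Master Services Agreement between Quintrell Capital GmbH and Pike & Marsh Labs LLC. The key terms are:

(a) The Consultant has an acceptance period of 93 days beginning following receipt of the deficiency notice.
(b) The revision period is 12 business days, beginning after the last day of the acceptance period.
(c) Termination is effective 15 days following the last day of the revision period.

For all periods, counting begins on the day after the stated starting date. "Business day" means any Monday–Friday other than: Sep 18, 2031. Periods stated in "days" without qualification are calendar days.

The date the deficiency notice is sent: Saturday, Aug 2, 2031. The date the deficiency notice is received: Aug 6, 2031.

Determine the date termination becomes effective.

The last day of the acceptance period: Aug 6, 2031 + 93 days = Nov 7, 2031.
The last day of the revision period: 12 business days after Friday, Nov 7, 2031, skipping weekends — Nov 10, Nov 11, Nov 12, Nov 13, …, Nov 21, Nov 24, Nov 25 — lands on Tuesday, Nov 25, 2031.
The date termination becomes effective: 15 calendar days after Nov 25, 2031 is Dec 10, 2031.

Dec 10, 2031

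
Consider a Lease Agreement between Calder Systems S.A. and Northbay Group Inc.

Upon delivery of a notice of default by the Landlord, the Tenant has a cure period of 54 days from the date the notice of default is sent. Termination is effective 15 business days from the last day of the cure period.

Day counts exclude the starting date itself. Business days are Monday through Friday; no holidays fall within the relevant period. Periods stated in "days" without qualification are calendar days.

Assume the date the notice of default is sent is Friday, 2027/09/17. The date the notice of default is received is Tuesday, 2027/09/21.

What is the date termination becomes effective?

The last day of the cure period: 54 calendar days after 2027/09/17 is 2027/11/10.
From Wednesday, 2027/11/10, 15 business days (Nov 11, Nov 12, Nov 15, Nov 16, …, Nov 29, Nov 30, Dec 1, skipping weekends) brings us to Wednesday, 2027/12/01, which is the date termination becomes effective.

2027/12/01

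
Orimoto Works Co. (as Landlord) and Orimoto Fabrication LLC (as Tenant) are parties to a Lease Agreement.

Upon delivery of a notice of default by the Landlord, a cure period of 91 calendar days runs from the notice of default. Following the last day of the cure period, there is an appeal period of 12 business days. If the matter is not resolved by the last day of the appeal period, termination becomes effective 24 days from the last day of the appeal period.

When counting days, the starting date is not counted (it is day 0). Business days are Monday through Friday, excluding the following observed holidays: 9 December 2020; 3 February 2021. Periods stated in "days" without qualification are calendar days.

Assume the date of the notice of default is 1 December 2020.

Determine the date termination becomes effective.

The last day of the cure period: 91 calendar days after 1 December 2020 is 2 March 2021.
The last day of the appeal period: 12 business days after Tuesday, 2 March 2021, skipping weekends — Mar 3, Mar 4, Mar 5, Mar 8, …, Mar 16, Mar 17, Mar 18 — lands on Thursday, 18 March 2021.
Adding 24 calendar days to 18 March 2021 gives 11 April 2021, which is the date termination becomes effective.

11 April 2021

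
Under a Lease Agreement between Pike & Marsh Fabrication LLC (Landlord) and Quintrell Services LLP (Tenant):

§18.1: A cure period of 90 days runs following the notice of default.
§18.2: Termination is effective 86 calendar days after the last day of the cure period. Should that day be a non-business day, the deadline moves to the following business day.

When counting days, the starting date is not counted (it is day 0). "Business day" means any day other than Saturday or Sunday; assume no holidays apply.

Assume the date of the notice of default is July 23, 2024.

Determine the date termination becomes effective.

January 15, 2025

Adding 90 calendar days to July 23, 2024 gives October 21, 2024, which is the last day of the cure period.
Adding 86 calendar days to October 21, 2024 gives January 15, 2025, which is the date termination becomes effective. January 15, 2025 is a Wednesday, so no roll-forward applies.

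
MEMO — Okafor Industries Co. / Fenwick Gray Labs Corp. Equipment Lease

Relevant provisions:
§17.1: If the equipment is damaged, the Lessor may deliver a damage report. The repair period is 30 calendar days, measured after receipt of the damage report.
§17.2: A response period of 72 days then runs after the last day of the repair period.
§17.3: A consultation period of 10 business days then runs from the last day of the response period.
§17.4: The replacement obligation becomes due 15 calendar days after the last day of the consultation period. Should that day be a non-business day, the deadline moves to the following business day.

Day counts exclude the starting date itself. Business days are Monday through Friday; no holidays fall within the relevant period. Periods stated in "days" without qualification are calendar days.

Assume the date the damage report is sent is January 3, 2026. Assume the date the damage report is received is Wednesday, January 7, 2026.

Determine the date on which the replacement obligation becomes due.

Adding 30 calendar days to January 7, 2026 gives February 6, 2026, which is the last day of the repair period.
Adding 72 calendar days to February 6, 2026 gives April 19, 2026, which is the last day of the response period.
The last day of the consultation period: counting 10 business days from Sunday, April 19, 2026 (Apr 20, Apr 21, Apr 22, Apr 23, Apr 24, Apr 27, Apr 28, Apr 29, Apr 30, May 1, skipping weekends) reaches Friday, May 1, 2026.
The date on which the replacement obligation becomes due: 15 calendar days after May 1, 2026 is May 16, 2026. That falls on a Saturday, so it rolls to the next business day, Monday, May 18, 2026.

May 18, 2026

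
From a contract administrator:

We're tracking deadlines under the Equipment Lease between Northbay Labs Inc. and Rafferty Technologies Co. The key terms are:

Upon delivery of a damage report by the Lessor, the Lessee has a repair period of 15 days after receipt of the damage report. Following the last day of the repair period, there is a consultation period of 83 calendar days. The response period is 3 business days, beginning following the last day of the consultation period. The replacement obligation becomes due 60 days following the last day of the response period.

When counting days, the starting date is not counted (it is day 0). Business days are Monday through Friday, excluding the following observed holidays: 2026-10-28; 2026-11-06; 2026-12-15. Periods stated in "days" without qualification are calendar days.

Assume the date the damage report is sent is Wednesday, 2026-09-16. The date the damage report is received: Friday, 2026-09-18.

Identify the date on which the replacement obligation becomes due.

The last day of the repair period: 2026-09-18 + 15 days = 2026-10-03.
The last day of the consultation period: 2026-10-03 + 83 days = 2026-12-25.
The last day of the response period: counting 3 business days from Friday, 2026-12-25 (Dec 28, Dec 29, Dec 30, skipping weekends) reaches Wednesday, 2026-12-30.
Adding 60 calendar days to 2026-12-30 gives 2027-02-28, which is the date on which the replacement obligation becomes due.

2027-02-28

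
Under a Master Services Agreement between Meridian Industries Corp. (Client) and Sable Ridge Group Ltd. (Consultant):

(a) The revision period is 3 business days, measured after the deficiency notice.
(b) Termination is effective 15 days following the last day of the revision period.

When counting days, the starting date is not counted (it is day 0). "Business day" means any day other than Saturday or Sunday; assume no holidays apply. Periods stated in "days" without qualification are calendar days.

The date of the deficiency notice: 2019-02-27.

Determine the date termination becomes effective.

2019-03-19

The last day of the revision period: counting 3 business days from Wednesday, 2019-02-27 (Feb 28, Mar 1, Mar 4, skipping weekends) reaches Monday, 2019-03-04.
The date termination becomes effective: 2019-03-04 + 15 days = 2019-03-19.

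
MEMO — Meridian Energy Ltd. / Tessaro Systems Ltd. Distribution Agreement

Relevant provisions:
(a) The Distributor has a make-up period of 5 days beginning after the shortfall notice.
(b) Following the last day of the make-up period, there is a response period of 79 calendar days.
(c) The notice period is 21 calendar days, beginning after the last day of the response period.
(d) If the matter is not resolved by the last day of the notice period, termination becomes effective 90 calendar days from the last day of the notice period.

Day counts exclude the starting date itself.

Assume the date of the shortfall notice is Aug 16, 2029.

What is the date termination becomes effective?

Feb 27, 2030

The last day of the make-up period: Aug 16, 2029 + 5 days = Aug 21, 2029.
Adding 79 calendar days to Aug 21, 2029 gives Nov 8, 2029, which is the last day of the response period.
The last day of the notice period: 21 calendar days after Nov 8, 2029 is Nov 29, 2029.
The date termination becomes effective: Nov 29, 2029 + 90 days = Feb 27, 2030.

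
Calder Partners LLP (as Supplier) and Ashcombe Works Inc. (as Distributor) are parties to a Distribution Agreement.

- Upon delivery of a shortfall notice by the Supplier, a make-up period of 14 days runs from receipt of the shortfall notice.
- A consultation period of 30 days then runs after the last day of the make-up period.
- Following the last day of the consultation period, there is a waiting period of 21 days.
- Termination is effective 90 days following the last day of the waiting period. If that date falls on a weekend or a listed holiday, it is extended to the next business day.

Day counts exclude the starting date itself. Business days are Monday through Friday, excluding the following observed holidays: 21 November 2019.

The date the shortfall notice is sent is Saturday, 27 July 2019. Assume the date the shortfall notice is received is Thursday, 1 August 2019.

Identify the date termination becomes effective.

Adding 14 calendar days to 1 August 2019 gives 15 August 2019, which is the last day of the make-up period.
The last day of the consultation period: 15 August 2019 + 30 days = 14 September 2019.
The last day of the waiting period: 14 September 2019 + 21 days = 5 October 2019.
The date termination becomes effective: 90 calendar days after 5 October 2019 is 3 January 2020. 3 January 2020 is a Friday and is not a listed holiday, so no roll-forward applies.

3 January 2020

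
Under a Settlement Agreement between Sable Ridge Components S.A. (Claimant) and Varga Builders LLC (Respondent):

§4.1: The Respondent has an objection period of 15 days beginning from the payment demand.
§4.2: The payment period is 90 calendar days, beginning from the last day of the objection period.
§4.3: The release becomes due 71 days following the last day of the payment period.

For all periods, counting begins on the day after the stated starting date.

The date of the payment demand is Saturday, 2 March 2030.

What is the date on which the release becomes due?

The last day of the objection period: 2 March 2030 + 15 days = 17 March 2030.
Adding 90 calendar days to 17 March 2030 gives 15 June 2030, which is the last day of the payment period.
The date on which the release becomes due: 15 June 2030 + 71 days = 25 August 2030.

25 August 2030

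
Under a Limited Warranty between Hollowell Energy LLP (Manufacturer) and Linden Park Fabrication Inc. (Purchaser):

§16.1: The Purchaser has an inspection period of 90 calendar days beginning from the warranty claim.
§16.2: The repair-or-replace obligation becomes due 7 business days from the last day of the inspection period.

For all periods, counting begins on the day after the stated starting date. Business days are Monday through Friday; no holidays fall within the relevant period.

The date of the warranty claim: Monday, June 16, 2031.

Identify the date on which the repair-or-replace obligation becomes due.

The last day of the inspection period: June 16, 2031 + 90 days = September 14, 2031.
The date on which the repair-or-replace obligation becomes due: counting 7 business days from Sunday, September 14, 2031 (Sep 15, Sep 16, Sep 17, Sep 18, Sep 19, Sep 22, Sep 23, skipping weekends) reaches Tuesday, September 23, 2031.

September 23, 2031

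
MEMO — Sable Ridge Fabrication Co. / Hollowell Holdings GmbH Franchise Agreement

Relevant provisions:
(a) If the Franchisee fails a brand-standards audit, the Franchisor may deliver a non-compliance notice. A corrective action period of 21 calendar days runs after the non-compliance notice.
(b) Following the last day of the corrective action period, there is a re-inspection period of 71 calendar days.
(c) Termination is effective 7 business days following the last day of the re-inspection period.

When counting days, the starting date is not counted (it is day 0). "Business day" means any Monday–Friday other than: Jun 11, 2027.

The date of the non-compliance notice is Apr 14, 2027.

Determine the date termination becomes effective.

Jul 26, 2027

Adding 21 calendar days to Apr 14, 2027 gives May 5, 2027, which is the last day of the corrective action period.
The last day of the re-inspection period: May 5, 2027 + 71 days = Jul 15, 2027.
The date termination becomes effective: 7 business days after Thursday, Jul 15, 2027, skipping weekends — Jul 16, Jul 19, Jul 20, Jul 21, Jul 22, Jul 23, Jul 26 — lands on Monday, Jul 26, 2027.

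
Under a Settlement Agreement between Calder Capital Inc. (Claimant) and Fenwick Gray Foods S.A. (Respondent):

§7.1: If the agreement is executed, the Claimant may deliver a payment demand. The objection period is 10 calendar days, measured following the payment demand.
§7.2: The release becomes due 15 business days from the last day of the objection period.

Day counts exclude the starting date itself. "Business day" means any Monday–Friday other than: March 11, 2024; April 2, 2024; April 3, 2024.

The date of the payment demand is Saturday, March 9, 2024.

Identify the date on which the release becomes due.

The last day of the objection period: March 9, 2024 + 10 days = March 19, 2024.
From Tuesday, March 19, 2024, 15 business days (Mar 20, Mar 21, Mar 22, Mar 25, …, Apr 9, Apr 10, Apr 11, skipping weekends and the listed holidays on Apr 2, Apr 3) brings us to Thursday, April 11, 2024, which is the date on which the release becomes due.

April 11, 2024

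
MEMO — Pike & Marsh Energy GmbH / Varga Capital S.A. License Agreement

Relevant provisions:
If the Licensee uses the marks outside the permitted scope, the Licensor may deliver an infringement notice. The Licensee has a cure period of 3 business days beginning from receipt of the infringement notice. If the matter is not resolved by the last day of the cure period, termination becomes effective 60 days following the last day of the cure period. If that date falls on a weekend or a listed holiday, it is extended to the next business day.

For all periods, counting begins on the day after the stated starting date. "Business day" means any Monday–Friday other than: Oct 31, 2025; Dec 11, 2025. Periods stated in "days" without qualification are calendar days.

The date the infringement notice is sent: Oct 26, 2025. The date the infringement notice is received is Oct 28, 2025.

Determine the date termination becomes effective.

Jan 2, 2026

The last day of the cure period: 3 business days after Tuesday, Oct 28, 2025, skipping weekends and the listed holiday on Oct 31 — Oct 29, Oct 30, Nov 3 — lands on Monday, Nov 3, 2025.
The date termination becomes effective: 60 calendar days after Nov 3, 2025 is Jan 2, 2026. Jan 2, 2026 is a Friday and is not a listed holiday, so no roll-forward applies.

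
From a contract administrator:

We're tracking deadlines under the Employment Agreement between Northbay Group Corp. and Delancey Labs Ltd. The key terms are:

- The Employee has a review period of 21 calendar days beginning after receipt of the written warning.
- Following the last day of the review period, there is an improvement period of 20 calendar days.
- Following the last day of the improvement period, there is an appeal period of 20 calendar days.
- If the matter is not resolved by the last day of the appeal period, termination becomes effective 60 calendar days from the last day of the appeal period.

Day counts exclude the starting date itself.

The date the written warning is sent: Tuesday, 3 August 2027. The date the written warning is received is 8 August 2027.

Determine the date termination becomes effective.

7 December 2027

The last day of the review period: 8 August 2027 + 21 days = 29 August 2027.
The last day of the improvement period: 20 calendar days after 29 August 2027 is 18 September 2027.
Adding 20 calendar days to 18 September 2027 gives 8 October 2027, which is the last day of the appeal period.
Adding 60 calendar days to 8 October 2027 gives 7 December 2027, which is the date termination becomes effective.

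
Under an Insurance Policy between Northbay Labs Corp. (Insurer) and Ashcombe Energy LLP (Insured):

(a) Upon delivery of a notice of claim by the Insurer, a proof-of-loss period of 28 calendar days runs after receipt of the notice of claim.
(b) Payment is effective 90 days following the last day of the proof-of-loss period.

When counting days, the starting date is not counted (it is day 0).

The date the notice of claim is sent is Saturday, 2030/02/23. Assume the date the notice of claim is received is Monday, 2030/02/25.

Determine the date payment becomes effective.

The last day of the proof-of-loss period: 28 calendar days after 2030/02/25 is 2030/03/25.
Adding 90 calendar days to 2030/03/25 gives 2030/06/23, which is the date payment becomes effective.

2030/06/23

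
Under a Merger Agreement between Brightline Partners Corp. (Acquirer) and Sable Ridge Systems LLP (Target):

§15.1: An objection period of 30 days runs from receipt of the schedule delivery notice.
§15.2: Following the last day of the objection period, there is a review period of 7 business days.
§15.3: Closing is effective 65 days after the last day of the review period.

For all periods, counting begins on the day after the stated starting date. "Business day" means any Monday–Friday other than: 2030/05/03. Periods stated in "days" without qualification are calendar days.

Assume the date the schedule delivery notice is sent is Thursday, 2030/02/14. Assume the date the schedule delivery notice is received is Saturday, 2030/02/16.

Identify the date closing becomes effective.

2030/05/31

The last day of the objection period: 30 calendar days after 2030/02/16 is 2030/03/18.
The last day of the review period: counting 7 business days from Monday, 2030/03/18 (Mar 19, Mar 20, Mar 21, Mar 22, Mar 25, Mar 26, Mar 27, skipping weekends) reaches Wednesday, 2030/03/27.
The date closing becomes effective: 2030/03/27 + 65 days = 2030/05/31.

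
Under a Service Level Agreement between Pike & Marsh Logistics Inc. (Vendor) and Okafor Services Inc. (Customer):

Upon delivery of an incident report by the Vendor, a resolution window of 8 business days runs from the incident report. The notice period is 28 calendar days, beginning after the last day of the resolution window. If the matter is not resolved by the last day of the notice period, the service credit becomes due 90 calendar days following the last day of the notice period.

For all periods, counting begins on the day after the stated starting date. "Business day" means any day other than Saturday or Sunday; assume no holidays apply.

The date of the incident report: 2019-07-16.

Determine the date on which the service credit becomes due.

The last day of the resolution window: 8 business days after Tuesday, 2019-07-16, skipping weekends — Jul 17, Jul 18, Jul 19, Jul 22, Jul 23, Jul 24, Jul 25, Jul 26 — lands on Friday, 2019-07-26.
The last day of the notice period: 2019-07-26 + 28 days = 2019-08-23.
The date on which the service credit becomes due: 90 calendar days after 2019-08-23 is 2019-11-21.

2019-11-21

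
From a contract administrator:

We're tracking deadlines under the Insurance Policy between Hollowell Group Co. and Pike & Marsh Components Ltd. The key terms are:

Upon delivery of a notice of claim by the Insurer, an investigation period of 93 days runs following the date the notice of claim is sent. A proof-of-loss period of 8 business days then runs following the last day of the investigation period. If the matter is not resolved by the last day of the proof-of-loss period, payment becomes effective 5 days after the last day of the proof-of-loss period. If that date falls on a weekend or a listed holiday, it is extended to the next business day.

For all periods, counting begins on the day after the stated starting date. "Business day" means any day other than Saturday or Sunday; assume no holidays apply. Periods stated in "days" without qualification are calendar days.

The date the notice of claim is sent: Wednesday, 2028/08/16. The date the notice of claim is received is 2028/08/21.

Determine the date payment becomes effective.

The last day of the investigation period: 2028/08/16 + 93 days = 2028/11/17.
From Friday, 2028/11/17, 8 business days (Nov 20, Nov 21, Nov 22, Nov 23, Nov 24, Nov 27, Nov 28, Nov 29, skipping weekends) brings us to Wednesday, 2028/11/29, which is the last day of the proof-of-loss period.
The date payment becomes effective: 2028/11/29 + 5 days = 2028/12/04. 2028/12/04 is a Monday, so no roll-forward applies.

2028/12/04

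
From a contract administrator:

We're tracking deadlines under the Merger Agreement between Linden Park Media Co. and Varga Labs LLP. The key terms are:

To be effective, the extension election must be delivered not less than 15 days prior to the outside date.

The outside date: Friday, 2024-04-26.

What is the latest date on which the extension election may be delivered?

Counting back 15 calendar days from 2024-04-26 gives 2024-04-11.

2024-04-11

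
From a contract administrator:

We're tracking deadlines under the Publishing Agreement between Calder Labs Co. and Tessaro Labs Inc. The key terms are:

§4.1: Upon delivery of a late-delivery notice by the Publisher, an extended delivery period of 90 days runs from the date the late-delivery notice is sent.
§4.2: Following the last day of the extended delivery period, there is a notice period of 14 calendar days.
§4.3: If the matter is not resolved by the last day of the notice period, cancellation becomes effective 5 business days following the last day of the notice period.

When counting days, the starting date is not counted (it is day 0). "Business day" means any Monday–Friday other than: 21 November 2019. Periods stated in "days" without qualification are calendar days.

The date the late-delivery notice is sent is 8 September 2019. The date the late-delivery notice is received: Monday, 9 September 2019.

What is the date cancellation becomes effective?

27 December 2019

The last day of the extended delivery period: 8 September 2019 + 90 days = 7 December 2019.
The last day of the notice period: 7 December 2019 + 14 days = 21 December 2019.
The date cancellation becomes effective: 5 business days after Saturday, 21 December 2019, skipping weekends — Dec 23, Dec 24, Dec 25, Dec 26, Dec 27 — lands on Friday, 27 December 2019.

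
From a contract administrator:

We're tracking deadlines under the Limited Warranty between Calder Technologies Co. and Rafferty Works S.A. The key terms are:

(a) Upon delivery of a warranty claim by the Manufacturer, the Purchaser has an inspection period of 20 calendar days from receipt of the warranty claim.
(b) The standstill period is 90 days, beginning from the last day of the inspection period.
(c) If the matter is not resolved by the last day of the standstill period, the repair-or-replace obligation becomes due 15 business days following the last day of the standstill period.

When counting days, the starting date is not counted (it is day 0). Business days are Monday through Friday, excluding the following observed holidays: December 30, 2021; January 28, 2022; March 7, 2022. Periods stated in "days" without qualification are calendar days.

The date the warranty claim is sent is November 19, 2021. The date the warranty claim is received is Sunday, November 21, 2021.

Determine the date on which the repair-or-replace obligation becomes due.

April 1, 2022

The last day of the inspection period: 20 calendar days after November 21, 2021 is December 11, 2021.
The last day of the standstill period: 90 calendar days after December 11, 2021 is March 11, 2022.
The date on which the repair-or-replace obligation becomes due: counting 15 business days from Friday, March 11, 2022 (Mar 14, Mar 15, Mar 16, Mar 17, …, Mar 30, Mar 31, Apr 1, skipping weekends) reaches Friday, April 1, 2022.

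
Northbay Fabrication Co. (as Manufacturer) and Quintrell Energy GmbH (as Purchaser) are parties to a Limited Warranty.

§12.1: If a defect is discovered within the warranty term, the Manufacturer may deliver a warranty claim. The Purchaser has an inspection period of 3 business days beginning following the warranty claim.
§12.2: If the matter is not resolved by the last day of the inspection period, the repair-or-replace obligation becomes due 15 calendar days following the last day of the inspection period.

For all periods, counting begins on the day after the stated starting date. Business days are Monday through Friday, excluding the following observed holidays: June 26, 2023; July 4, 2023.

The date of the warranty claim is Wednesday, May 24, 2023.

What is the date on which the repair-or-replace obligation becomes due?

June 13, 2023

The last day of the inspection period: 3 business days after Wednesday, May 24, 2023, skipping weekends — May 25, May 26, May 29 — lands on Monday, May 29, 2023.
Adding 15 calendar days to May 29, 2023 gives June 13, 2023, which is the date on which the repair-or-replace obligation becomes due.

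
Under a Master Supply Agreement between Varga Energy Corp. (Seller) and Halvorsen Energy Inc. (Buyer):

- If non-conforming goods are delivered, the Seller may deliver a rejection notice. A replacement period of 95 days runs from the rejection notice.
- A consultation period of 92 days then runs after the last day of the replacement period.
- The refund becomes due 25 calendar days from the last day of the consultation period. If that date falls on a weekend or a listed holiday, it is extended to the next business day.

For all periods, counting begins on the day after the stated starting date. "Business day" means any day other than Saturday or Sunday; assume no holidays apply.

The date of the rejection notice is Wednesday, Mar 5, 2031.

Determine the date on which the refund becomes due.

Adding 95 calendar days to Mar 5, 2031 gives Jun 8, 2031, which is the last day of the replacement period.
Adding 92 calendar days to Jun 8, 2031 gives Sep 8, 2031, which is the last day of the consultation period.
Adding 25 calendar days to Sep 8, 2031 gives Oct 3, 2031, which is the date on which the refund becomes due. Oct 3, 2031 is a Friday, so no roll-forward applies.

Oct 3, 2031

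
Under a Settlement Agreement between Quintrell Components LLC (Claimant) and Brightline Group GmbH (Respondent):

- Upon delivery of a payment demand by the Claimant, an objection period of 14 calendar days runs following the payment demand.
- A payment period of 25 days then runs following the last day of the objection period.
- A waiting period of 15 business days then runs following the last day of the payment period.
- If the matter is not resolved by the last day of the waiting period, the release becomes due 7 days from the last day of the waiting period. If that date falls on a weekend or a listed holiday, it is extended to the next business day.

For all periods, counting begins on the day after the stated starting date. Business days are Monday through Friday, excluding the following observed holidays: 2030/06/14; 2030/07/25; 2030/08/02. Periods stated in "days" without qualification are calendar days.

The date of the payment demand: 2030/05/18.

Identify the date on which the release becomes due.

2030/07/24

Adding 14 calendar days to 2030/05/18 gives 2030/06/01, which is the last day of the objection period.
The last day of the payment period: 25 calendar days after 2030/06/01 is 2030/06/26.
From Wednesday, 2030/06/26, 15 business days (Jun 27, Jun 28, Jul 1, Jul 2, …, Jul 15, Jul 16, Jul 17, skipping weekends) brings us to Wednesday, 2030/07/17, which is the last day of the waiting period.
The date on which the release becomes due: 2030/07/17 + 7 days = 2030/07/24. 2030/07/24 is a Wednesday and is not a listed holiday, so no roll-forward applies.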